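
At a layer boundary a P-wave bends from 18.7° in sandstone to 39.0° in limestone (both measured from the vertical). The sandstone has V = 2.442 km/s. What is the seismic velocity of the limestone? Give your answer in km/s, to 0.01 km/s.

Snell's law: sin 18.7°/V₁ = sin 39.0°/V₂.
V₂ = V₁·sin 39.0°/sin 18.7° = 2.442 × 1.9629 = 4.79 km/s.

4.79 km/s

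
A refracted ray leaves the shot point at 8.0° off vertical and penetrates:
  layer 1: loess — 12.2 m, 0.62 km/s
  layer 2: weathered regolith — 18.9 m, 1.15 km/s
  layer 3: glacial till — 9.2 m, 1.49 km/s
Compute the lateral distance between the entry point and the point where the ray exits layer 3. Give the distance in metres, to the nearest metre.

Apply Snell's law at each interface; in layer i the horizontal offset is hᵢ·tan θᵢ.
Layer 1: θ = 8.00°; offset = 12.2·tan 8.00° = 1.715 m.
Layer 2: sin θ = 1.15·sin 8.0°/0.62 = 0.2581, θ = 14.96°; offset = 18.9·tan 14.96° = 5.050 m.
Layer 3: sin θ = 1.49·sin 8.0°/0.62 = 0.3345, θ = 19.54°; offset = 9.2·tan 19.54° = 3.265 m.
Σ offsets = 10.030 m.

10 m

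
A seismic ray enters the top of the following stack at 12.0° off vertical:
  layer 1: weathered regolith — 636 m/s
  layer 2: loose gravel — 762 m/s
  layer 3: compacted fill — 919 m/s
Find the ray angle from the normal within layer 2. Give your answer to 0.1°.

14.4°

Snell's law across each interface conserves sin θ / V, so sin θ_2 = V_2·sin θ₁/V₁.
sin θ_2 = 762 × sin 12.0° / 636 = 0.2491.
θ_2 = 14.42° from the vertical.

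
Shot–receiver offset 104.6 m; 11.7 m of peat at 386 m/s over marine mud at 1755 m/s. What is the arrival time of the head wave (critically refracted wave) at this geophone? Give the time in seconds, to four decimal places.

0.1187 s

t = x/V₂ + 2h·√(V₂²−V₁²)/(V₁V₂).
√(V₂²−V₁²) = √(1755²−386²) = 1712.0 m/s; delay term = 2·11.7·1712.0/(386·1755) = 0.05914 s.
t = 104.6/1755 + 0.05914 = 0.11874 s.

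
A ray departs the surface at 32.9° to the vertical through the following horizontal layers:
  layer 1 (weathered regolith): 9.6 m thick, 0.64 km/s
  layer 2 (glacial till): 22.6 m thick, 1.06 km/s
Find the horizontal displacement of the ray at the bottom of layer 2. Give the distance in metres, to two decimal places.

p = sin θ₁/V₁ = sin 32.9°/0.64 = 8.4871e-01 s/km is conserved through the stack.
Layer 1: θ = 32.90°; offset = 9.6·tan 32.90° = 6.2105 m.
Layer 2: sin θ = p·1.06 = 0.8996 → θ = 64.11°; offset = 22.6·tan 64.11° = 46.5632 m.
Summing the layer offsets gives 52.7737 m.

52.77 m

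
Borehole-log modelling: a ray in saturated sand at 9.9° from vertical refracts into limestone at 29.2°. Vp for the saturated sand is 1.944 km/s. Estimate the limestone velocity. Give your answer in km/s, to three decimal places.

5.516 km/s

sin 9.9° = 0.1719; sin 29.2° = 0.4879.
V₂ = V₁·(sin θ₂/sin θ₁) = 1.944·(0.4879/0.1719) = 5.516 km/s.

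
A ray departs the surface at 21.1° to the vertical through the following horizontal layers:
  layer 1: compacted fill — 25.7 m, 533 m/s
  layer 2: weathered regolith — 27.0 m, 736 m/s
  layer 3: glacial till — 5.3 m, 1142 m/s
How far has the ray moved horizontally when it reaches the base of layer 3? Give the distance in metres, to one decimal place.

31.8 m

Apply Snell's law at each interface; in layer i the horizontal offset is hᵢ·tan θᵢ.
Layer 1: θ = 21.10°; offset = 25.7·tan 21.10° = 9.917 m.
Layer 2: sin θ = 736·sin 21.1°/533 = 0.4971, θ = 29.81°; offset = 27.0·tan 29.81° = 15.469 m.
Layer 3: sin θ = 1142·sin 21.1°/533 = 0.7713, θ = 50.47°; offset = 5.3·tan 50.47° = 6.423 m.
Summing the layer offsets gives 31.809 m.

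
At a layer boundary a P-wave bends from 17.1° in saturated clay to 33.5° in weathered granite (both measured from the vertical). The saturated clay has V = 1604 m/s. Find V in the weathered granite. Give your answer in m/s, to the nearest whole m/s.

sin 17.1° = 0.2940; sin 33.5° = 0.5519.
V₂ = V₁·(sin θ₂/sin θ₁) = 1604·(0.5519/0.2940) = 3010.84 m/s.

3011 m/s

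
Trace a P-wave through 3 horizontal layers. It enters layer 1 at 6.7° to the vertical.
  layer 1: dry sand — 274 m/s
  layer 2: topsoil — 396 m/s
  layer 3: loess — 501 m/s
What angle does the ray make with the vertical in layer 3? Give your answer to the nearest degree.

12°

Snell's law across each interface conserves sin θ / V, so sin θ_3 = V_3·sin θ₁/V₁.
sin θ_3 = 501 × sin 6.7° / 274 = 0.2133.
θ_3 = 12.32° from the vertical.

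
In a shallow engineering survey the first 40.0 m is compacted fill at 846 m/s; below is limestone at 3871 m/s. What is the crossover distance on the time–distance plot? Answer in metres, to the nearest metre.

x_cross = 2h·√((V₂+V₁)/(V₂−V₁)).
(V₂+V₁)/(V₂−V₁) = (3871+846)/(3871−846) = 1.5593; √ = 1.2487.
x_cross = 2·40.0·1.2487 = 99.90 m.

100 m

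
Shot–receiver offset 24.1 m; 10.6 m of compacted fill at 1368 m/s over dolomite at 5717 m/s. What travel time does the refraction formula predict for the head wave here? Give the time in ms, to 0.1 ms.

t = x/V₂ + 2h·√(V₂²−V₁²)/(V₁V₂).
√(V₂²−V₁²) = √(5717²−1368²) = 5550.9 m/s; delay term = 2·10.6·5550.9/(1368·5717) = 0.01505 s.
t = 24.1/5717 + 0.01505 = 0.01926 s.

19.3 ms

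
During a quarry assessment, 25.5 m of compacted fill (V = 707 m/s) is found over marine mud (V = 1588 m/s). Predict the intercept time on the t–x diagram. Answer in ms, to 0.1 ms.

θ_c = arcsin(V₁/V₂) = arcsin(707/1588) = 26.44°; cos θ_c = 0.8954.
tᵢ = 2h·cos θ_c / V₁ = 2·25.5·0.8954 / 707 = 0.06459 s.

64.6 ms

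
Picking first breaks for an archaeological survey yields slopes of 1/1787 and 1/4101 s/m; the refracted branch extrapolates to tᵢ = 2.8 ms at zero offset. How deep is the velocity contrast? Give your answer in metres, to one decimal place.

h = tᵢ·V₁·V₂ / (2·√(V₂²−V₁²)).
√(V₂²−V₁²) = √(4101² − 1787²) = 3691.2 m/s.
h = 0.0028 s × 1787 × 4101 / (2 × 3691.2) = 2.78 m.

2.8 m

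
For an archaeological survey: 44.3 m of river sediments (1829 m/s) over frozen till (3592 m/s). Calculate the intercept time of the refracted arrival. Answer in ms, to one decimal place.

θ_c = arcsin(V₁/V₂) = arcsin(1829/3592) = 30.61°; cos θ_c = 0.8607.
tᵢ = 2h·cos θ_c / V₁ = 2·44.3·0.8607 / 1829 = 0.04169 s.

41.7 ms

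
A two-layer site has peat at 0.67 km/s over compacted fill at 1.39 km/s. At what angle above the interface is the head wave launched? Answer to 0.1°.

61.2°

Critical incidence: sin θ_c = V₁/V₂ = 0.67/1.39 = 0.4820.
θ_c = arcsin 0.4820 = 28.82°.
Measured from the interface: 90° − 28.82° = 61.18°.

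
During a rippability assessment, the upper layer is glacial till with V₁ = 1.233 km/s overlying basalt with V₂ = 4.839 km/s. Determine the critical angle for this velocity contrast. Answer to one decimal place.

14.8°

At critical incidence the refracted ray runs along the interface (θ₂ = 90°), so sin θ_c = V₁/V₂.
θ_c = arcsin(1.233/4.839) = arcsin 0.2548 = 14.76°.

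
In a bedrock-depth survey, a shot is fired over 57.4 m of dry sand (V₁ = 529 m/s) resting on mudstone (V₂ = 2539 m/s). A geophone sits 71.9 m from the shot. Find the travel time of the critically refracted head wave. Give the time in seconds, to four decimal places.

0.2406 s

t = x/V₂ + 2h·√(V₂²−V₁²)/(V₁V₂).
√(V₂²−V₁²) = √(2539²−529²) = 2483.3 m/s; delay term = 2·57.4·2483.3/(529·2539) = 0.21225 s.
t = 71.9/2539 + 0.21225 = 0.24057 s.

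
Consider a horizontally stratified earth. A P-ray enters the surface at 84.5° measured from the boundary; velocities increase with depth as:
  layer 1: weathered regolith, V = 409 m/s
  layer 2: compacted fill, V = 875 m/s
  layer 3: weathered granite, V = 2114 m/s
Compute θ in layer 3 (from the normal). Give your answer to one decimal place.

From the normal: θ₁ = 90° − 84.5° = 5.5°.
Ray parameter p = sin 5.5° / 409 = 2.3434e-04 s/m.
sin θ_3 = p·V_3 = 2.3434e-04 × 2114 = 0.4954.
θ_3 = 29.70° from the vertical.

29.7°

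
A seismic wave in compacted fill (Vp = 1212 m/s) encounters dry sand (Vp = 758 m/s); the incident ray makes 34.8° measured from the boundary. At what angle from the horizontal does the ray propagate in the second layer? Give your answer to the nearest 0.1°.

59.1°

Convert to the normal: θ₁ = 90° − 34.8° = 55.2°.
Snell's law: sin θ₂ = (V₂/V₁)·sin θ₁ = (758/1212)·sin 55.2° = 0.5136.
θ₂ = sin⁻¹(0.5136) = 30.90° (from vertical).
From the interface: 90° − 30.90° = 59.10°.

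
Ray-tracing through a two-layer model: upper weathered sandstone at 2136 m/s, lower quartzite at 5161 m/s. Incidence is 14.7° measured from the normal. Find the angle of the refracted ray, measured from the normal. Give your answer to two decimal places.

sin θ₁/V₁ = sin θ₂/V₂ ⇒ sin θ₂ = 5161·sin 14.7°/2136 = 5161·0.2538/2136 = 0.6131.
θ₂ = arcsin 0.6131 = 37.82° from the normal.

37.82°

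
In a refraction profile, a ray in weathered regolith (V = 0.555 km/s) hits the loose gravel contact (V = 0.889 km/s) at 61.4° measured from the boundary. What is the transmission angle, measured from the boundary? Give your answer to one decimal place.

Convert to the normal: θ₁ = 90° − 61.4° = 28.6°.
sin θ₁/V₁ = sin θ₂/V₂ ⇒ sin θ₂ = 0.889·sin 28.6°/0.555 = 0.889·0.4787/0.555 = 0.7668.
θ₂ = arcsin 0.7668 = 50.06° from the normal.
From the interface: 90° − 50.06° = 39.94°.

39.9°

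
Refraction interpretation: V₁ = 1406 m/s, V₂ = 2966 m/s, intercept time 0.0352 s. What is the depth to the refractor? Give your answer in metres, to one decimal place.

28.1 m

θ_c = arcsin(1406/2966) = 28.30°; cos θ_c = 0.8805.
tᵢ = 2h cos θ_c/V₁ ⇒ h = tᵢ·V₁/(2 cos θ_c) = 0.0352·1406/(2·0.8805) = 28.10 m.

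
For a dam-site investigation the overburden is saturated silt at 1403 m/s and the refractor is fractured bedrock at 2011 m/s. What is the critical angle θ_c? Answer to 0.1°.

At critical incidence the refracted ray runs along the interface (θ₂ = 90°), so sin θ_c = V₁/V₂.
θ_c = arcsin(1403/2011) = arcsin 0.6977 = 44.24°.

44.2°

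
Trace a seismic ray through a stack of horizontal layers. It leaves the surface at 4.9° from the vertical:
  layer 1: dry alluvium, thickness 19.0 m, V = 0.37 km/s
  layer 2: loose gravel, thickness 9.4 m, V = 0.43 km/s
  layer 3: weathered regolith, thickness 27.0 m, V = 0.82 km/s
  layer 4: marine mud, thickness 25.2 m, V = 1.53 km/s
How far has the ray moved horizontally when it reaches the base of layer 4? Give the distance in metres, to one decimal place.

17.3 m

Apply Snell's law at each interface; in layer i the horizontal offset is hᵢ·tan θᵢ.
Layer 1: θ = 4.90°; offset = 19.0·tan 4.90° = 1.629 m.
Layer 2: sin θ = 0.43·sin 4.9°/0.37 = 0.0993, θ = 5.70°; offset = 9.4·tan 5.70° = 0.938 m.
Layer 3: sin θ = 0.82·sin 4.9°/0.37 = 0.1893, θ = 10.91°; offset = 27.0·tan 10.91° = 5.205 m.
Layer 4: sin θ = 1.53·sin 4.9°/0.37 = 0.3532, θ = 20.68°; offset = 25.2·tan 20.68° = 9.514 m.
Summing the layer offsets gives 17.286 m.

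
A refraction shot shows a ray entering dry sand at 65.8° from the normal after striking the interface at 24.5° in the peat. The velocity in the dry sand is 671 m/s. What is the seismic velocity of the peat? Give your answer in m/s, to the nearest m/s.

305 m/s

Snell's law: sin 24.5°/V₁ = sin 65.8°/V₂.
V₁ = V₂·sin 24.5°/sin 65.8° = 671 × 0.4546 = 305.07 m/s.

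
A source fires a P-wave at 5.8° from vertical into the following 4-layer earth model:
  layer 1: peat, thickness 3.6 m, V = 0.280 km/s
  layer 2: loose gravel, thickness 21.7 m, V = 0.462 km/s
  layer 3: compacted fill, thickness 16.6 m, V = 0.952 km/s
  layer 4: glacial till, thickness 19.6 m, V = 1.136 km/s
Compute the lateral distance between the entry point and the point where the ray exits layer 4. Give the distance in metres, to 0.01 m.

18.92 m

p = sin θ₁/V₁ = sin 5.8°/0.280 = 3.6092e-01 s/km is conserved through the stack.
Layer 1: θ = 5.80°; offset = 3.6·tan 5.80° = 0.3657 m.
Layer 2: sin θ = p·0.462 = 0.1667 → θ = 9.60°; offset = 21.7·tan 9.60° = 3.6697 m.
Layer 3: sin θ = p·0.952 = 0.3436 → θ = 20.10°; offset = 16.6·tan 20.10° = 6.0734 m.
Layer 4: sin θ = p·1.136 = 0.4100 → θ = 24.20°; offset = 19.6·tan 24.20° = 8.8106 m.
Summing the layer offsets gives 18.9193 m.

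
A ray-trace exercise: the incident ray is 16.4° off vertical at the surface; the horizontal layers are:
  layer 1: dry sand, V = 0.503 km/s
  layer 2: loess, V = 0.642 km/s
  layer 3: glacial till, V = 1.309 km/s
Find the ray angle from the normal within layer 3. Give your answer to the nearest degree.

Ray parameter p = sin 16.4° / 0.503 = 5.6132e-01 s/km.
sin θ_3 = p·V_3 = 5.6132e-01 × 1.309 = 0.7348.
θ_3 = arcsin 0.7348 = 47.29°.

47°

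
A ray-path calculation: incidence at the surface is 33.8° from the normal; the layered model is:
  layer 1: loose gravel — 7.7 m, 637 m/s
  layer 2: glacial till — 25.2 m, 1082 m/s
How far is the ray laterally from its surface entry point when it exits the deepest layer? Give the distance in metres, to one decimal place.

Apply Snell's law at each interface; in layer i the horizontal offset is hᵢ·tan θᵢ.
Layer 1: θ = 33.80°; offset = 7.7·tan 33.80° = 5.155 m.
Layer 2: sin θ = 1082·sin 33.8°/637 = 0.9449, θ = 70.89°; offset = 25.2·tan 70.89° = 72.750 m.
Total horizontal offset = 77.905 m.

77.9 m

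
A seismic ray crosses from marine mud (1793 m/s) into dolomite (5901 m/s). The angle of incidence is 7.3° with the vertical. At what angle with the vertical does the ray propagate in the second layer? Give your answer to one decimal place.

Snell's law: sin θ₂ = (V₂/V₁)·sin θ₁ = (5901/1793)·sin 7.3° = 0.4182.
θ₂ = sin⁻¹(0.4182) = 24.72° (from vertical).

24.7°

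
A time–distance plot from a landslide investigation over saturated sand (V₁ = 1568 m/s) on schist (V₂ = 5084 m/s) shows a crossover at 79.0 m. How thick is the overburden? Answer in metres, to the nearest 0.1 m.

28.7 m

h = (x_cross/2)·√((V₂−V₁)/(V₂+V₁)).
(V₂−V₁)/(V₂+V₁) = (5084−1568)/(5084+1568) = 0.5286; √ = 0.7270.
h = (79.0/2)·0.7270 = 28.72 m.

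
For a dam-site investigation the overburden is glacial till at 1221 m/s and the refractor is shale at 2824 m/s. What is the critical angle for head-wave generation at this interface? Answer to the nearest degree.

26°

At critical incidence the refracted ray runs along the interface (θ₂ = 90°), so sin θ_c = V₁/V₂.
θ_c = arcsin(1221/2824) = arcsin 0.4324 = 25.62°.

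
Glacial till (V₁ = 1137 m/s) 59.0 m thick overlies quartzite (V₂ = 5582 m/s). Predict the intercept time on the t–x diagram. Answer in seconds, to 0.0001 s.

0.1016 s

θ_c = arcsin(V₁/V₂) = arcsin(1137/5582) = 11.75°; cos θ_c = 0.9790.
tᵢ = 2h·cos θ_c / V₁ = 2·59.0·0.9790 / 1137 = 0.10161 s.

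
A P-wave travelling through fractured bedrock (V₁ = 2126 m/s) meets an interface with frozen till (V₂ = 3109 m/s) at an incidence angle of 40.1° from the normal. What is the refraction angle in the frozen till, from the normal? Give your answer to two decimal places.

Snell's law: sin θ₂ = (V₂/V₁)·sin θ₁ = (3109/2126)·sin 40.1° = 0.9419.
θ₂ = arcsin 0.9419 = 70.38° from the normal.

70.38°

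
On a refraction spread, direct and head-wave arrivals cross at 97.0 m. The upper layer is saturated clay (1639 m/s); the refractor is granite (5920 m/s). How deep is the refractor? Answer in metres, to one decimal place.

x_cross = 2h·√((V₂+V₁)/(V₂−V₁)) → h = x_cross / (2·√((V₂+V₁)/(V₂−V₁))).
√((V₂+V₁)/(V₂−V₁)) = √((5920+1639)/(5920−1639)) = 1.3288.
h = 97.0 / (2·1.3288) = 36.50 m.

36.5 m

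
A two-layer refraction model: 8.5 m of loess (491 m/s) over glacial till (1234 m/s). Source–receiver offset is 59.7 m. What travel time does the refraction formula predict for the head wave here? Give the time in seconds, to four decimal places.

0.0801 s

θ_c = arcsin(V₁/V₂) = arcsin(491/1234) = 23.45°, cos θ_c = 0.9174.
Intercept time tᵢ = 2h cos θ_c / V₁ = 2·8.5·0.9174/491 = 0.03176 s.
t = x/V₂ + tᵢ = 59.7/1234 + 0.03176 = 0.08014 s.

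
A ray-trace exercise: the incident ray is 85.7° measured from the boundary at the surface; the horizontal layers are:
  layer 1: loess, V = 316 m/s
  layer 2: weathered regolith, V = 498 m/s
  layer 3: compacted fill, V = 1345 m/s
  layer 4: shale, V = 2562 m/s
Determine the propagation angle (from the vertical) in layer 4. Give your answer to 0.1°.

From the normal: θ₁ = 90° − 85.7° = 4.3°.
Snell's law across each interface conserves sin θ / V, so sin θ_4 = V_4·sin θ₁/V₁.
sin θ_4 = 2562 × sin 4.3° / 316 = 0.6079.
θ_4 = 37.44° from the vertical.

37.4°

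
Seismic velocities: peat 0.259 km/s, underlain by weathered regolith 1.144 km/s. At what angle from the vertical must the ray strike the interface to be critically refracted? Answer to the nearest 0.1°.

At critical incidence the refracted ray runs along the interface (θ₂ = 90°), so sin θ_c = V₁/V₂.
θ_c = arcsin(0.259/1.144) = arcsin 0.2264 = 13.09°.

13.1°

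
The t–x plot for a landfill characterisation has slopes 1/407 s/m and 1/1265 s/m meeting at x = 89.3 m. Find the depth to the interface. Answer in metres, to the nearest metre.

h = (x_cross/2)·√((V₂−V₁)/(V₂+V₁)).
(V₂−V₁)/(V₂+V₁) = (1265−407)/(1265+407) = 0.5132; √ = 0.7164.
h = (89.3/2)·0.7164 = 31.99 m.

32 m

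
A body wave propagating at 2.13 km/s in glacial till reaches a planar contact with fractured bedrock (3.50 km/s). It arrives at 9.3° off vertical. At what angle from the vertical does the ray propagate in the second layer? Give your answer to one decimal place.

15.4°

Snell's law: sin θ₂ = (V₂/V₁)·sin θ₁ = (3.50/2.13)·sin 9.3° = 0.2655.
θ₂ = arcsin 0.2655 = 15.40° from the normal.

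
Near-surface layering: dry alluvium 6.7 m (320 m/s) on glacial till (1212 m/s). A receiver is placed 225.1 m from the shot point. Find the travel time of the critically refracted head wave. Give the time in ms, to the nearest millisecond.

226 ms

t = x/V₂ + 2h·√(V₂²−V₁²)/(V₁V₂).
√(V₂²−V₁²) = √(1212²−320²) = 1169.0 m/s; delay term = 2·6.7·1169.0/(320·1212) = 0.04039 s.
t = 225.1/1212 + 0.04039 = 0.22612 s.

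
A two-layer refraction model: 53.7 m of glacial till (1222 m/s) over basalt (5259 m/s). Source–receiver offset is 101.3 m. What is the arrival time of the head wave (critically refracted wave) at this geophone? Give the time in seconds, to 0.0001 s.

θ_c = arcsin(V₁/V₂) = arcsin(1222/5259) = 13.44°, cos θ_c = 0.9726.
Intercept time tᵢ = 2h cos θ_c / V₁ = 2·53.7·0.9726/1222 = 0.08548 s.
t = x/V₂ + tᵢ = 101.3/5259 + 0.08548 = 0.10475 s.

0.1047 s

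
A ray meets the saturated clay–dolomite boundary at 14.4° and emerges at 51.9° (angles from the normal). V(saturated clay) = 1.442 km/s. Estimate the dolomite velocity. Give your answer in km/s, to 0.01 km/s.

4.56 km/s

sin 14.4° = 0.2487; sin 51.9° = 0.7869.
V₂ = V₁·(sin θ₂/sin θ₁) = 1.442·(0.7869/0.2487) = 4.56 km/s.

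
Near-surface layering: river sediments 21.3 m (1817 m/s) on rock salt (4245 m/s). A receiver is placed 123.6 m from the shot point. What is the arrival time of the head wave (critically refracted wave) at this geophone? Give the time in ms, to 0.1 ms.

50.3 ms

θ_c = arcsin(V₁/V₂) = arcsin(1817/4245) = 25.34°, cos θ_c = 0.9038.
Intercept time tᵢ = 2h cos θ_c / V₁ = 2·21.3·0.9038/1817 = 0.02119 s.
t = x/V₂ + tᵢ = 123.6/4245 + 0.02119 = 0.05031 s.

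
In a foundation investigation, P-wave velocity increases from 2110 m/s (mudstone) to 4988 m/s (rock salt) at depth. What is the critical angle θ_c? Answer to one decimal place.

25.0°

At critical incidence the refracted ray runs along the interface (θ₂ = 90°), so sin θ_c = V₁/V₂.
θ_c = arcsin(2110/4988) = arcsin 0.4230 = 25.03°.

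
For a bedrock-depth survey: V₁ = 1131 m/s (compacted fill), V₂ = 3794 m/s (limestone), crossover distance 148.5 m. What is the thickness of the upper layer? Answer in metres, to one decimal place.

h = (x_cross/2)·√((V₂−V₁)/(V₂+V₁)).
(V₂−V₁)/(V₂+V₁) = (3794−1131)/(3794+1131) = 0.5407; √ = 0.7353.
h = (148.5/2)·0.7353 = 54.60 m.

54.6 m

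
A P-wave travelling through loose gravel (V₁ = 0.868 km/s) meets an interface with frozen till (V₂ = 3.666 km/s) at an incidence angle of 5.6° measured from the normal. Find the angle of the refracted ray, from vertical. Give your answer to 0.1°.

Snell's law: sin θ₂ = (V₂/V₁)·sin θ₁ = (3.666/0.868)·sin 5.6° = 0.4121.
θ₂ = arcsin 0.4121 = 24.34° from the normal.

24.3°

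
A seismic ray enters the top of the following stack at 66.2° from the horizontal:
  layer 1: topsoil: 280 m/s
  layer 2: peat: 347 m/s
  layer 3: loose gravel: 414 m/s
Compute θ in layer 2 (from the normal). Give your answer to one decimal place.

30.0°

From the normal: θ₁ = 90° − 66.2° = 23.8°.
Ray parameter p = sin 23.8° / 280 = 1.4412e-03 s/m.
sin θ_2 = p·V_2 = 1.4412e-03 × 347 = 0.5001.
θ_2 = arcsin 0.5001 = 30.01°.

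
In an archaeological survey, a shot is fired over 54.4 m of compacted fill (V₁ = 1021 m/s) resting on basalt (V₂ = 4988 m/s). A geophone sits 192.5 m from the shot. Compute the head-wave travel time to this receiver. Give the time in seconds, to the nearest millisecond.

0.143 s

t = x/V₂ + 2h·√(V₂²−V₁²)/(V₁V₂).
√(V₂²−V₁²) = √(4988²−1021²) = 4882.4 m/s; delay term = 2·54.4·4882.4/(1021·4988) = 0.10431 s.
t = 192.5/4988 + 0.10431 = 0.14290 s.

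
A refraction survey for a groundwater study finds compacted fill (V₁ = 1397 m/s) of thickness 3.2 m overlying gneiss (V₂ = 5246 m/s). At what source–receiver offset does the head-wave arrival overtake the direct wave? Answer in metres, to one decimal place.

8.4 m

x_cross = 2h·√((V₂+V₁)/(V₂−V₁)).
(V₂+V₁)/(V₂−V₁) = (5246+1397)/(5246−1397) = 1.7259; √ = 1.3137.
x_cross = 2·3.2·1.3137 = 8.41 m.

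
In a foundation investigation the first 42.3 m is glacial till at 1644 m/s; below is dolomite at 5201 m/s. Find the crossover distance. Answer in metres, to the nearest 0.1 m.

117.4 m

x_cross = 2h·√((V₂+V₁)/(V₂−V₁)).
(V₂+V₁)/(V₂−V₁) = (5201+1644)/(5201−1644) = 1.9244; √ = 1.3872.
x_cross = 2·42.3·1.3872 = 117.36 m.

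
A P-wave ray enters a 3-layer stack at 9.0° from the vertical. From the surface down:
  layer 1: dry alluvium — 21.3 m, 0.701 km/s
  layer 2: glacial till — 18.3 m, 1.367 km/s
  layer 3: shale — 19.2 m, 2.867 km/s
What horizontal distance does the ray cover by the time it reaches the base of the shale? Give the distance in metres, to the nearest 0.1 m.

25.2 m

Apply Snell's law at each interface; in layer i the horizontal offset is hᵢ·tan θᵢ.
Layer 1: θ = 9.00°; offset = 21.3·tan 9.00° = 3.374 m.
Layer 2: sin θ = 1.367·sin 9.0°/0.701 = 0.3051, θ = 17.76°; offset = 18.3·tan 17.76° = 5.862 m.
Layer 3: sin θ = 2.867·sin 9.0°/0.701 = 0.6398, θ = 39.78°; offset = 19.2·tan 39.78° = 15.984 m.
Total horizontal offset = 25.219 m.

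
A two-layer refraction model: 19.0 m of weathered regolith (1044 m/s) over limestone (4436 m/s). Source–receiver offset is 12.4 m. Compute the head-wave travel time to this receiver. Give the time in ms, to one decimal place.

38.2 ms

t = x/V₂ + 2h·√(V₂²−V₁²)/(V₁V₂).
√(V₂²−V₁²) = √(4436²−1044²) = 4311.4 m/s; delay term = 2·19.0·4311.4/(1044·4436) = 0.03538 s.
t = 12.4/4436 + 0.03538 = 0.03817 s.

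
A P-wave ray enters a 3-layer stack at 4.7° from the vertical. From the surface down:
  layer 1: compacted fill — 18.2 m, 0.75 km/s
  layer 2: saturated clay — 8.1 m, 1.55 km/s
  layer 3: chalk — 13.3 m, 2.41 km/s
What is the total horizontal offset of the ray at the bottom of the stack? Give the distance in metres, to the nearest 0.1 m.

6.5 m

Ray parameter p = sin 4.7° / 0.75 km/s = 1.0925e-01 s/km.
Layer 1: θ = 4.70°; offset = 18.2·tan 4.70° = 1.496 m.
Layer 2: sin θ = p·1.55 = 0.1693 → θ = 9.75°; offset = 8.1·tan 9.75° = 1.392 m.
Layer 3: sin θ = p·2.41 = 0.2633 → θ = 15.27°; offset = 13.3·tan 15.27° = 3.630 m.
Σ offsets = 6.518 m.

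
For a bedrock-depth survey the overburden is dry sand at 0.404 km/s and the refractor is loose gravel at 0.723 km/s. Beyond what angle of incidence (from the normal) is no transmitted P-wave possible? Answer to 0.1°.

Critical incidence: sin θ_c = V₁/V₂ = 0.404/0.723 = 0.5588.
θ_c = arcsin 0.5588 = 33.97°.

34.0°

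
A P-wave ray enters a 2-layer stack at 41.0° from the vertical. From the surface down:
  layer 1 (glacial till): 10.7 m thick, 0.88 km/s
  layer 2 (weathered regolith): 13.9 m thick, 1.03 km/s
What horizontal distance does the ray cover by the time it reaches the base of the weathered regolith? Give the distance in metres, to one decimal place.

p = sin θ₁/V₁ = sin 41.0°/0.88 = 7.4552e-01 s/km is conserved through the stack.
Layer 1: θ = 41.00°; offset = 10.7·tan 41.00° = 9.301 m.
Layer 2: sin θ = p·1.03 = 0.7679 → θ = 50.16°; offset = 13.9·tan 50.16° = 16.662 m.
Summing the layer offsets gives 25.964 m.

26.0 m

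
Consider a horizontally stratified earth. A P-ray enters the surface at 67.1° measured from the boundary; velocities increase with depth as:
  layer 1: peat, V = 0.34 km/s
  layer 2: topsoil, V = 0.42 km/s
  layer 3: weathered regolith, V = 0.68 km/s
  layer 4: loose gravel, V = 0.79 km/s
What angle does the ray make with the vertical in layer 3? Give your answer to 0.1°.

From the normal: θ₁ = 90° − 67.1° = 22.9°.
Ray parameter p = sin 22.9° / 0.34 = 1.1445e+00 s/km.
sin θ_3 = p·V_3 = 1.1445e+00 × 0.68 = 0.7782.
θ_3 = 51.10° from the vertical.

51.1°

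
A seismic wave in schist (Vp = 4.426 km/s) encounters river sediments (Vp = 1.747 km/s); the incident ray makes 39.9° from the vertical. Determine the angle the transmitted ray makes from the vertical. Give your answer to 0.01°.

14.67°

Snell's law: sin θ₂ = (V₂/V₁)·sin θ₁ = (1.747/4.426)·sin 39.9° = 0.2532.
θ₂ = sin⁻¹(0.2532) = 14.67° (from vertical).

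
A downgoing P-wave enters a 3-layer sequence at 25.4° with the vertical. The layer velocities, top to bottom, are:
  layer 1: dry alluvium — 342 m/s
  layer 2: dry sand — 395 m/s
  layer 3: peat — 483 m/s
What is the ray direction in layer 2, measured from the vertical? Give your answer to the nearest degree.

30°

Ray parameter p = sin 25.4° / 342 = 1.2542e-03 s/m.
sin θ_2 = p·V_2 = 1.2542e-03 × 395 = 0.4954.
θ_2 = arcsin 0.4954 = 29.70°.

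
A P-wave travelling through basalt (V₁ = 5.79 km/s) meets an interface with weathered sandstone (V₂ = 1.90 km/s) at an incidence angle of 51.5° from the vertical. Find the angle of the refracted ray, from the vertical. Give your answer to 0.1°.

14.9°

Snell's law: sin θ₂ = (V₂/V₁)·sin θ₁ = (1.90/5.79)·sin 51.5° = 0.2568.
θ₂ = sin⁻¹(0.2568) = 14.88° (from vertical).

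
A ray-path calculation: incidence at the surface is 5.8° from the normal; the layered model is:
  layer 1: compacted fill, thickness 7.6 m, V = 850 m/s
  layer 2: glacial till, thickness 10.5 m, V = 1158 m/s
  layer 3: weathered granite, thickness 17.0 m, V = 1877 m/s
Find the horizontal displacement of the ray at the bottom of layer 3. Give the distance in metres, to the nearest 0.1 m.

6.1 m

Apply Snell's law at each interface; in layer i the horizontal offset is hᵢ·tan θᵢ.
Layer 1: θ = 5.80°; offset = 7.6·tan 5.80° = 0.772 m.
Layer 2: sin θ = 1158·sin 5.8°/850 = 0.1377, θ = 7.91°; offset = 10.5·tan 7.91° = 1.459 m.
Layer 3: sin θ = 1877·sin 5.8°/850 = 0.2232, θ = 12.89°; offset = 17.0·tan 12.89° = 3.892 m.
Σ offsets = 6.123 m.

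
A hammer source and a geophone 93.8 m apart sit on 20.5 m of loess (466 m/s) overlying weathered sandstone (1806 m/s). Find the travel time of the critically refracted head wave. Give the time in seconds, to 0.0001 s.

t = x/V₂ + 2h·√(V₂²−V₁²)/(V₁V₂).
√(V₂²−V₁²) = √(1806²−466²) = 1744.8 m/s; delay term = 2·20.5·1744.8/(466·1806) = 0.08500 s.
t = 93.8/1806 + 0.08500 = 0.13694 s.

0.1369 s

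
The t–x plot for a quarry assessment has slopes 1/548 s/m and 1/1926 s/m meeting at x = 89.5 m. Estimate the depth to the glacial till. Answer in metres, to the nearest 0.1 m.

33.4 m

x_cross = 2h·√((V₂+V₁)/(V₂−V₁)) → h = x_cross / (2·√((V₂+V₁)/(V₂−V₁))).
√((V₂+V₁)/(V₂−V₁)) = √((1926+548)/(1926−548)) = 1.3399.
h = 89.5 / (2·1.3399) = 33.40 m.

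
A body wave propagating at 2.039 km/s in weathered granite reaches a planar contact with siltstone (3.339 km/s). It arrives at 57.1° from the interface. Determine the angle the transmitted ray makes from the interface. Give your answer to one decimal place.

27.2°

Angle from the normal: 90° − 57.1° = 32.9°.
sin θ₁/V₁ = sin θ₂/V₂ ⇒ sin θ₂ = 3.339·sin 32.9°/2.039 = 3.339·0.5432/2.039 = 0.8895.
θ₂ = arcsin 0.8895 = 62.81° from the normal.
From the interface: 90° − 62.81° = 27.19°.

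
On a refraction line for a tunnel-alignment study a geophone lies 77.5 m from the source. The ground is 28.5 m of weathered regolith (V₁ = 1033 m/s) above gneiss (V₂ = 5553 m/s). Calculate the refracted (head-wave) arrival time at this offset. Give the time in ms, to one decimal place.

θ_c = arcsin(V₁/V₂) = arcsin(1033/5553) = 10.72°, cos θ_c = 0.9825.
Intercept time tᵢ = 2h cos θ_c / V₁ = 2·28.5·0.9825/1033 = 0.05422 s.
t = x/V₂ + tᵢ = 77.5/5553 + 0.05422 = 0.06817 s.

68.2 ms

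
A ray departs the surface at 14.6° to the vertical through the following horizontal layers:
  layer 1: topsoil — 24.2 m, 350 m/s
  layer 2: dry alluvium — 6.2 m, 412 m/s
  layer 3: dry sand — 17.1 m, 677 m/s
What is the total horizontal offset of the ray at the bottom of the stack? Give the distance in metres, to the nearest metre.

18 m

Ray parameter p = sin 14.6° / 350 m/s = 7.2020e-04 s/m.
Layer 1: θ = 14.60°; offset = 24.2·tan 14.60° = 6.304 m.
Layer 2: sin θ = p·412 = 0.2967 → θ = 17.26°; offset = 6.2·tan 17.26° = 1.926 m.
Layer 3: sin θ = p·677 = 0.4876 → θ = 29.18°; offset = 17.1·tan 29.18° = 9.550 m.
Σ offsets = 17.780 m.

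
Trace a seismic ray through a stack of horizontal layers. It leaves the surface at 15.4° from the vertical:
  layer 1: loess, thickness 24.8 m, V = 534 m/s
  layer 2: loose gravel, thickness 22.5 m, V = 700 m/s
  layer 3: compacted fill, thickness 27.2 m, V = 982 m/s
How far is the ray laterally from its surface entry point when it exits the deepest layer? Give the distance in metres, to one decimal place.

Ray parameter p = sin 15.4° / 534 m/s = 4.9730e-04 s/m.
Layer 1: θ = 15.40°; offset = 24.8·tan 15.40° = 6.831 m.
Layer 2: sin θ = p·700 = 0.3481 → θ = 20.37°; offset = 22.5·tan 20.37° = 8.355 m.
Layer 3: sin θ = p·982 = 0.4883 → θ = 29.23°; offset = 27.2·tan 29.23° = 15.221 m.
Total horizontal offset = 30.407 m.

30.4 m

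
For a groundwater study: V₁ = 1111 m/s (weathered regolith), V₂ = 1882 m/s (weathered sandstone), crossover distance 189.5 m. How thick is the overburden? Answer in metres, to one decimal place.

48.1 m

h = (x_cross/2)·√((V₂−V₁)/(V₂+V₁)).
(V₂−V₁)/(V₂+V₁) = (1882−1111)/(1882+1111) = 0.2576; √ = 0.5075.
h = (189.5/2)·0.5075 = 48.09 m.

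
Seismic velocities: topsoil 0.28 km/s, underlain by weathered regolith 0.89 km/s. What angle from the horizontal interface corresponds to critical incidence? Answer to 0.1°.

71.7°

At critical incidence the refracted ray runs along the interface (θ₂ = 90°), so sin θ_c = V₁/V₂.
θ_c = arcsin(0.28/0.89) = arcsin 0.3146 = 18.34°.
Measured from the interface: 90° − 18.34° = 71.66°.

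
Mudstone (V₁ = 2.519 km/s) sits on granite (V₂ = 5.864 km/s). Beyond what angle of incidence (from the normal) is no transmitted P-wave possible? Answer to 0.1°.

25.4°

At critical incidence the refracted ray runs along the interface (θ₂ = 90°), so sin θ_c = V₁/V₂.
θ_c = arcsin(2.519/5.864) = arcsin 0.4296 = 25.44°.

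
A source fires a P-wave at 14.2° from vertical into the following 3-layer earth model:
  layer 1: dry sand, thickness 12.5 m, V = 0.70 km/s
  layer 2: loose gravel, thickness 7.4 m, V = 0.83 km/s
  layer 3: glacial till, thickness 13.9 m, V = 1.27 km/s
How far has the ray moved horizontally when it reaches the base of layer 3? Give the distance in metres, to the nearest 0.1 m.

12.3 m

p = sin θ₁/V₁ = sin 14.2°/0.70 = 3.5044e-01 s/km is conserved through the stack.
Layer 1: θ = 14.20°; offset = 12.5·tan 14.20° = 3.163 m.
Layer 2: sin θ = p·0.83 = 0.2909 → θ = 16.91°; offset = 7.4·tan 16.91° = 2.250 m.
Layer 3: sin θ = p·1.27 = 0.4451 → θ = 26.43°; offset = 13.9·tan 26.43° = 6.908 m.
Σ offsets = 12.321 m.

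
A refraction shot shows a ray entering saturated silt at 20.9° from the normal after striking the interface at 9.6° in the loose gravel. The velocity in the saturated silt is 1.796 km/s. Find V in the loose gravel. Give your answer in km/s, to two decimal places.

0.84 km/s

Snell's law: sin 9.6°/V₁ = sin 20.9°/V₂.
V₁ = V₂·sin 9.6°/sin 20.9° = 1.796 × 0.4675 = 0.84 km/s.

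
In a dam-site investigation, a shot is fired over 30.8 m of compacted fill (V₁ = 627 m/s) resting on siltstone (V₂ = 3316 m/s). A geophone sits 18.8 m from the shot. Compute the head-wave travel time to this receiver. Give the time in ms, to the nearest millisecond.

102 ms

θ_c = arcsin(V₁/V₂) = arcsin(627/3316) = 10.90°, cos θ_c = 0.9820.
Intercept time tᵢ = 2h cos θ_c / V₁ = 2·30.8·0.9820/627 = 0.09647 s.
t = x/V₂ + tᵢ = 18.8/3316 + 0.09647 = 0.10214 s.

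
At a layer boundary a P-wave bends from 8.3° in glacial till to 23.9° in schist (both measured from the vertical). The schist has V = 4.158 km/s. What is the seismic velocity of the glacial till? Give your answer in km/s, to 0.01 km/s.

1.48 km/s

sin 8.3° = 0.1444; sin 23.9° = 0.4051.
V₁ = V₂·(sin θ₁/sin θ₂) = 4.158·(0.1444/0.4051) = 1.48 km/s.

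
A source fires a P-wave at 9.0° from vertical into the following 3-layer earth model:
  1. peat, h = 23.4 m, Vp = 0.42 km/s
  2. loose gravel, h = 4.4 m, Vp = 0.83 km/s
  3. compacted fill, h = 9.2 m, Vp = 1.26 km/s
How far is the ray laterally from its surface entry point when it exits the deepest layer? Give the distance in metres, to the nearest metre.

10 m

Ray parameter p = sin 9.0° / 0.42 km/s = 3.7246e-01 s/km.
Layer 1: θ = 9.00°; offset = 23.4·tan 9.00° = 3.706 m.
Layer 2: sin θ = p·0.83 = 0.3091 → θ = 18.01°; offset = 4.4·tan 18.01° = 1.430 m.
Layer 3: sin θ = p·1.26 = 0.4693 → θ = 27.99°; offset = 9.2·tan 27.99° = 4.889 m.
Σ offsets = 10.026 m.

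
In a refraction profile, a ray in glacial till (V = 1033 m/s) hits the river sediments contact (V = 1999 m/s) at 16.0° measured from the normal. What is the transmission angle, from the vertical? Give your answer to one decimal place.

32.2°

Snell's law: sin θ₂ = (V₂/V₁)·sin θ₁ = (1999/1033)·sin 16.0° = 0.5334.
θ₂ = arcsin 0.5334 = 32.24° from the normal.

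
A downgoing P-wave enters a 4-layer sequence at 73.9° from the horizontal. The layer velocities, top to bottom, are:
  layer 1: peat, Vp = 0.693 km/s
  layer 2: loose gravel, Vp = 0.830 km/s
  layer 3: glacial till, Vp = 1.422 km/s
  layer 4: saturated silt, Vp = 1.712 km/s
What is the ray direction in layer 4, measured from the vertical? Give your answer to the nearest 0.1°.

From the normal: θ₁ = 90° − 73.9° = 16.1°.
Ray parameter p = sin 16.1° / 0.693 = 4.0017e-01 s/km.
sin θ_4 = p·V_4 = 4.0017e-01 × 1.712 = 0.6851.
θ_4 = arcsin 0.6851 = 43.24°.

43.2°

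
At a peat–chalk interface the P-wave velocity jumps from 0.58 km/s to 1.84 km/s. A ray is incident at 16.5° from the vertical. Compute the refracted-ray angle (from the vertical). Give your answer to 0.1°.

Snell's law: sin θ₂ = (V₂/V₁)·sin θ₁ = (1.84/0.58)·sin 16.5° = 0.9010.
θ₂ = sin⁻¹(0.9010) = 64.29° (from vertical).

64.3°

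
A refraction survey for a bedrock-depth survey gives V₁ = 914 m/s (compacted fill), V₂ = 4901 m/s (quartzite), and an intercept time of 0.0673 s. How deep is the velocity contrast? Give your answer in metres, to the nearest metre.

h = tᵢ·V₁·V₂ / (2·√(V₂²−V₁²)).
√(V₂²−V₁²) = √(4901² − 914²) = 4815.0 m/s.
h = 0.0673 s × 914 × 4901 / (2 × 4815.0) = 31.31 m.

31 m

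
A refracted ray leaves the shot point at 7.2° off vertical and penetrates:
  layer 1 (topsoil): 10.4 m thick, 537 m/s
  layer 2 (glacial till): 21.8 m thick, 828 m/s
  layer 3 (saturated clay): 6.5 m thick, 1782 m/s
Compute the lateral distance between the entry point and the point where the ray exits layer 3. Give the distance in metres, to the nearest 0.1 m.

8.6 m

p = sin θ₁/V₁ = sin 7.2°/537 = 2.3340e-04 s/m is conserved through the stack.
Layer 1: θ = 7.20°; offset = 10.4·tan 7.20° = 1.314 m.
Layer 2: sin θ = p·828 = 0.1933 → θ = 11.14°; offset = 21.8·tan 11.14° = 4.294 m.
Layer 3: sin θ = p·1782 = 0.4159 → θ = 24.58°; offset = 6.5·tan 24.58° = 2.973 m.
Total horizontal offset = 8.580 m.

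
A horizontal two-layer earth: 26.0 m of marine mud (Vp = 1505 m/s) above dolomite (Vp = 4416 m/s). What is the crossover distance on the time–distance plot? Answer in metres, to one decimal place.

θ_c = arcsin(1505/4416) = 19.93°, so cos θ_c = 0.9401 and tᵢ = 2h cos θ_c/V₁ = 0.0325 s.
At crossover x/V₁ = x/V₂ + tᵢ ⇒ x = tᵢ/(1/V₁ − 1/V₂) = 0.03248/(6.6445e-04 − 2.2645e-04) = 74.16 m.

74.2 m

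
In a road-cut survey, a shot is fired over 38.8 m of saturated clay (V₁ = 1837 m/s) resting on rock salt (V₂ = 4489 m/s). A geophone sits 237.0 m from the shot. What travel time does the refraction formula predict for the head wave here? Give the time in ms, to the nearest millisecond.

91 ms

t = x/V₂ + 2h·√(V₂²−V₁²)/(V₁V₂).
√(V₂²−V₁²) = √(4489²−1837²) = 4095.9 m/s; delay term = 2·38.8·4095.9/(1837·4489) = 0.03854 s.
t = 237.0/4489 + 0.03854 = 0.09134 s.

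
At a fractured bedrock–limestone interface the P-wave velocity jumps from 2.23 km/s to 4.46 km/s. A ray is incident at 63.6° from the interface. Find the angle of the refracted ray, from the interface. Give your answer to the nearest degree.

27°

Angle from the normal: 90° − 63.6° = 26.4°.
sin θ₁/V₁ = sin θ₂/V₂ ⇒ sin θ₂ = 4.46·sin 26.4°/2.23 = 4.46·0.4446/2.23 = 0.8893.
θ₂ = arcsin 0.8893 = 62.78° from the normal.
From the interface: 90° − 62.78° = 27.22°.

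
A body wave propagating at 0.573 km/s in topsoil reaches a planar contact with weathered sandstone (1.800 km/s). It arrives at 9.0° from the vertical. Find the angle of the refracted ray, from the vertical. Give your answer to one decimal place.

sin θ₁/V₁ = sin θ₂/V₂ ⇒ sin θ₂ = 1.800·sin 9.0°/0.573 = 1.800·0.1564/0.573 = 0.4914.
θ₂ = arcsin 0.4914 = 29.43° from the normal.

29.4°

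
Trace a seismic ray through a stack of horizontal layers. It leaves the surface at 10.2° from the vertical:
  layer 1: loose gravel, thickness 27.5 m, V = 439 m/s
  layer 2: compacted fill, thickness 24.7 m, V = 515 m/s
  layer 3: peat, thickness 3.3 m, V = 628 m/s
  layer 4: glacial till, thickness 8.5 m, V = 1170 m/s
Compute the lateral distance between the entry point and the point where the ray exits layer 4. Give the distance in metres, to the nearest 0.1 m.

p = sin θ₁/V₁ = sin 10.2°/439 = 4.0338e-04 s/m is conserved through the stack.
Layer 1: θ = 10.20°; offset = 27.5·tan 10.20° = 4.948 m.
Layer 2: sin θ = p·515 = 0.2077 → θ = 11.99°; offset = 24.7·tan 11.99° = 5.246 m.
Layer 3: sin θ = p·628 = 0.2533 → θ = 14.67°; offset = 3.3·tan 14.67° = 0.864 m.
Layer 4: sin θ = p·1170 = 0.4720 → θ = 28.16°; offset = 8.5·tan 28.16° = 4.550 m.
Σ offsets = 15.608 m.

15.6 m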